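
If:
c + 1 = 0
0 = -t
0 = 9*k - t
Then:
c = -1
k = 0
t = 0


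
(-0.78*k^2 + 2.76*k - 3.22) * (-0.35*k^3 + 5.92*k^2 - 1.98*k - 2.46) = 0.273*k^5 - 5.5836*k^4 + 19.0106*k^3 - 22.6084*k^2 - 0.413999999999999*k + 7.9212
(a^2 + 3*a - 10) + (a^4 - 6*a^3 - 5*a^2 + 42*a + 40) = a^4 - 6*a^3 - 4*a^2 + 45*a + 30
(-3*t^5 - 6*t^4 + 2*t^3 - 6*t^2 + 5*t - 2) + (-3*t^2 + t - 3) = -3*t^5 - 6*t^4 + 2*t^3 - 9*t^2 + 6*t - 5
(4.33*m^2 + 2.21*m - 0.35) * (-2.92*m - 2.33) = -12.6436*m^3 - 16.5421*m^2 - 4.1273*m + 0.8155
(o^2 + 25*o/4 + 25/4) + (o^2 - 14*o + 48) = 2*o^2 - 31*o/4 + 217/4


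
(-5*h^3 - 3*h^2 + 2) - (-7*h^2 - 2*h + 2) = -5*h^3 + 4*h^2 + 2*h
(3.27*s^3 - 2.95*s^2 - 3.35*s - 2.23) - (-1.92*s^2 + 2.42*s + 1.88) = 3.27*s^3 - 1.03*s^2 - 5.77*s - 4.11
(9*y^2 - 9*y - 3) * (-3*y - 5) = -27*y^3 - 18*y^2 + 54*y + 15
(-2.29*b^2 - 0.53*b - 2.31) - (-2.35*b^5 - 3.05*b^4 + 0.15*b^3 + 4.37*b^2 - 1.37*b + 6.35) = 2.35*b^5 + 3.05*b^4 - 0.15*b^3 - 6.66*b^2 + 0.84*b - 8.66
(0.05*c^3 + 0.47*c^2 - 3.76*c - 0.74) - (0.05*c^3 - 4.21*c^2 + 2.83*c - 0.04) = 4.68*c^2 - 6.59*c - 0.7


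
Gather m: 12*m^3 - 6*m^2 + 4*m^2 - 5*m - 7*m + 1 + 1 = 12*m^3 - 2*m^2 - 12*m + 2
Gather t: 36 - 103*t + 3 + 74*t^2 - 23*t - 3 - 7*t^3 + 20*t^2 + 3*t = -7*t^3 + 94*t^2 - 123*t + 36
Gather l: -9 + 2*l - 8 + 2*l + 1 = 4*l - 16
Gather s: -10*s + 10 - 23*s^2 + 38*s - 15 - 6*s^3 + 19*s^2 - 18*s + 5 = -6*s^3 - 4*s^2 + 10*s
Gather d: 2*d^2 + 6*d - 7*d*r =2*d^2 + d*(6 - 7*r)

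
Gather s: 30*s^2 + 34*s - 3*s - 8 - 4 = 30*s^2 + 31*s - 12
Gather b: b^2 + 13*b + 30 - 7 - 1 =b^2 + 13*b + 22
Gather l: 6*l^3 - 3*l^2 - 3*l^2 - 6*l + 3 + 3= 6*l^3 - 6*l^2 - 6*l + 6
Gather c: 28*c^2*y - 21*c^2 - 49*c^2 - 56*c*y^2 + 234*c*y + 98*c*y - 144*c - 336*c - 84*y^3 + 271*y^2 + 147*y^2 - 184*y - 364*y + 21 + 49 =c^2*(28*y - 70) + c*(-56*y^2 + 332*y - 480) - 84*y^3 + 418*y^2 - 548*y + 70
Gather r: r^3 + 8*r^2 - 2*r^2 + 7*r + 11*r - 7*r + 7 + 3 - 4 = r^3 + 6*r^2 + 11*r + 6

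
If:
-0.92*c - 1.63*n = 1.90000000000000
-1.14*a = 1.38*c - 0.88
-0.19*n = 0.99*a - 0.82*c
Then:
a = 0.46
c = 0.26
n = -1.31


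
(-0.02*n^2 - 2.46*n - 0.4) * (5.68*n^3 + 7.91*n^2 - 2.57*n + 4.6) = -0.1136*n^5 - 14.131*n^4 - 21.6792*n^3 + 3.0662*n^2 - 10.288*n - 1.84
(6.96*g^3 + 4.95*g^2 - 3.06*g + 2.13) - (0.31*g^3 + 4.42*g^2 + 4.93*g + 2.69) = 6.65*g^3 + 0.53*g^2 - 7.99*g - 0.56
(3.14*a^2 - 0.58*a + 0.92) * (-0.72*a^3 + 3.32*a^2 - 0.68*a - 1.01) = -2.2608*a^5 + 10.8424*a^4 - 4.7232*a^3 + 0.2774*a^2 - 0.0398000000000001*a - 0.9292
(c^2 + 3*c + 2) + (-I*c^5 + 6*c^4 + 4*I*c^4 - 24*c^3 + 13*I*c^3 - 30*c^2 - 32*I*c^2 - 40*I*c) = -I*c^5 + 6*c^4 + 4*I*c^4 - 24*c^3 + 13*I*c^3 - 29*c^2 - 32*I*c^2 + 3*c - 40*I*c + 2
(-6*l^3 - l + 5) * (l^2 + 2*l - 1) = -6*l^5 - 12*l^4 + 5*l^3 + 3*l^2 + 11*l - 5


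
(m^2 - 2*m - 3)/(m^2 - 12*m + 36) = (m^2 - 2*m - 3)/(m^2 - 12*m + 36)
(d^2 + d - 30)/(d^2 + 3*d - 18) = (d - 5)/(d - 3)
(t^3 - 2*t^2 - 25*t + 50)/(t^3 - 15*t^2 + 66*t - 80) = (t + 5)/(t - 8)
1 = 1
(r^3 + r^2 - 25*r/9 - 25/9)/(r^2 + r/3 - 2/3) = (9*r^2 - 25)/(3*(3*r - 2))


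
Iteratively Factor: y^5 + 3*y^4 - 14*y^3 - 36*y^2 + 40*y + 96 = (y - 3)*(y^4 + 6*y^3 + 4*y^2 - 24*y - 32) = (y - 3)*(y + 2)*(y^3 + 4*y^2 - 4*y - 16) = (y - 3)*(y + 2)^2*(y^2 + 2*y - 8) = (y - 3)*(y + 2)^2*(y + 4)*(y - 2)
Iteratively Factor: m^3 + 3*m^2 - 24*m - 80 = (m - 5)*(m^2 + 8*m + 16) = (m - 5)*(m + 4)*(m + 4)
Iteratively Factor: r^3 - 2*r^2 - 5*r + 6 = (r - 1)*(r^2 - r - 6) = (r - 3)*(r - 1)*(r + 2)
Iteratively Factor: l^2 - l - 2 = (l - 2)*(l + 1)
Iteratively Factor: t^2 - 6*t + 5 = (t - 1)*(t - 5)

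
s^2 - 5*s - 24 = (s - 8)*(s + 3)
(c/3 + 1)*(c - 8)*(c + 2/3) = c^3/3 - 13*c^2/9 - 82*c/9 - 16/3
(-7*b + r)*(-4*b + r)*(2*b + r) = 56*b^3 + 6*b^2*r - 9*b*r^2 + r^3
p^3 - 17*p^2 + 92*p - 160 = (p - 8)*(p - 5)*(p - 4)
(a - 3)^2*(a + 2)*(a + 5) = a^4 + a^3 - 23*a^2 + 3*a + 90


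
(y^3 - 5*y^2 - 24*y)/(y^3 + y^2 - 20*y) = (y^2 - 5*y - 24)/(y^2 + y - 20)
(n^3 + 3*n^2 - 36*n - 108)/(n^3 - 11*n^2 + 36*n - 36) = (n^2 + 9*n + 18)/(n^2 - 5*n + 6)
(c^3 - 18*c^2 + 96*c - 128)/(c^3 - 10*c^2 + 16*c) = (c - 8)/c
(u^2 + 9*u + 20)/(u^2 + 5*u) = (u + 4)/u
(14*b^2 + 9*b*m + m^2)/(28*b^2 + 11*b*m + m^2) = (2*b + m)/(4*b + m)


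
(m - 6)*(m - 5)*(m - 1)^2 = m^4 - 13*m^3 + 53*m^2 - 71*m + 30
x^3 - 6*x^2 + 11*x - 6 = (x - 3)*(x - 2)*(x - 1)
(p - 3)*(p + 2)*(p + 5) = p^3 + 4*p^2 - 11*p - 30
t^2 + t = t*(t + 1)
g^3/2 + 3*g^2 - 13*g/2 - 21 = (g/2 + 1)*(g - 3)*(g + 7)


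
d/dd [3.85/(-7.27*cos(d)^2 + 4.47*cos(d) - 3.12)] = (17.2095 - 55.979*cos(d))*sin(d)/(7.27*cos(d)^2 - 4.47*cos(d) + 3.12)^2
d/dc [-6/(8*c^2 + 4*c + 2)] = 6*(4*c + 1)/(4*c^2 + 2*c + 1)^2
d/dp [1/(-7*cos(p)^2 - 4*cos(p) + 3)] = -2*(7*cos(p) + 2)*sin(p)/(7*cos(p)^2 + 4*cos(p) - 3)^2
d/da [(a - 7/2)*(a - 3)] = 2*a - 13/2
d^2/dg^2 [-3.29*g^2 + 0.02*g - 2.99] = -6.58000000000000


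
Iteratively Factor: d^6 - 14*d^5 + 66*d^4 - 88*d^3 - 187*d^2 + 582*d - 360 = (d - 3)*(d^5 - 11*d^4 + 33*d^3 + 11*d^2 - 154*d + 120) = (d - 4)*(d - 3)*(d^4 - 7*d^3 + 5*d^2 + 31*d - 30) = (d - 4)*(d - 3)^2*(d^3 - 4*d^2 - 7*d + 10) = (d - 4)*(d - 3)^2*(d + 2)*(d^2 - 6*d + 5) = (d - 5)*(d - 4)*(d - 3)^2*(d + 2)*(d - 1)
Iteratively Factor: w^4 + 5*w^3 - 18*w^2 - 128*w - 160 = (w - 5)*(w^3 + 10*w^2 + 32*w + 32) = (w - 5)*(w + 4)*(w^2 + 6*w + 8) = (w - 5)*(w + 2)*(w + 4)*(w + 4)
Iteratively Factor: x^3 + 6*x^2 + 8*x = (x)*(x^2 + 6*x + 8) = x*(x + 2)*(x + 4)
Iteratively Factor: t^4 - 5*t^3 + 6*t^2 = (t - 3)*(t^3 - 2*t^2) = t*(t - 3)*(t^2 - 2*t) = t^2*(t - 3)*(t - 2)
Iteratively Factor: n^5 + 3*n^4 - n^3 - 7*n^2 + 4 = (n - 1)*(n^4 + 4*n^3 + 3*n^2 - 4*n - 4) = (n - 1)^2*(n^3 + 5*n^2 + 8*n + 4) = (n - 1)^2*(n + 2)*(n^2 + 3*n + 2) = (n - 1)^2*(n + 2)^2*(n + 1)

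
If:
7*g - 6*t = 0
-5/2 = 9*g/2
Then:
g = -5/9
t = -35/54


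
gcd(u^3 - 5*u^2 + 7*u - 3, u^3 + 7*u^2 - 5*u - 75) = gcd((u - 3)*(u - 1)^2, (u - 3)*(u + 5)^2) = u - 3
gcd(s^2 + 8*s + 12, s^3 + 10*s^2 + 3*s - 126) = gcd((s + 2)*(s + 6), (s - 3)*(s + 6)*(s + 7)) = s + 6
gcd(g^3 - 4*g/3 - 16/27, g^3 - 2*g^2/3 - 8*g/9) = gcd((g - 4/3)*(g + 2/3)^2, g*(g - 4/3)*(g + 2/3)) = g^2 - 2*g/3 - 8/9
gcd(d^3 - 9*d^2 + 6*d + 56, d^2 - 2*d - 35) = d - 7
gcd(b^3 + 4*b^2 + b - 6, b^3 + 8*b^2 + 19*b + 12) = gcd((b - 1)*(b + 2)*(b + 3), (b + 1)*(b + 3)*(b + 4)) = b + 3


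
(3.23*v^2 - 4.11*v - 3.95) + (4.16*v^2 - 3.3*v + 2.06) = 7.39*v^2 - 7.41*v - 1.89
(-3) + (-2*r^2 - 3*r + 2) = -2*r^2 - 3*r - 1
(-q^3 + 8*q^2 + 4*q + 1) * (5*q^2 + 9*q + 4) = -5*q^5 + 31*q^4 + 88*q^3 + 73*q^2 + 25*q + 4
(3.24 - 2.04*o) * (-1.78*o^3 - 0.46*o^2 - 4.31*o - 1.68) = 3.6312*o^4 - 4.8288*o^3 + 7.302*o^2 - 10.5372*o - 5.4432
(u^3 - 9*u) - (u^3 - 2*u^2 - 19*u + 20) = 2*u^2 + 10*u - 20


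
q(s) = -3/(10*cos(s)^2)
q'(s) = -3*sin(s)/(5*cos(s)^3)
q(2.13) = -1.07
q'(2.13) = 3.41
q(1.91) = -2.71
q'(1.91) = 15.36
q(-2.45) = -0.51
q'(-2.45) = -0.84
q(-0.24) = -0.32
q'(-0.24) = 0.16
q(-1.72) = -13.58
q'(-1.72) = -180.63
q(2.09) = -1.22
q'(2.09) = 4.26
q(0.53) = -0.40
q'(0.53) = -0.47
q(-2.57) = -0.42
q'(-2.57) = -0.55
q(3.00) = -0.31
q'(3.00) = 0.09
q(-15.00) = -0.52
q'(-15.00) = -0.89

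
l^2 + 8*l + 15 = (l + 3)*(l + 5)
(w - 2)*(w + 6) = w^2 + 4*w - 12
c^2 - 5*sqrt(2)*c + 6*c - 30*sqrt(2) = (c + 6)*(c - 5*sqrt(2))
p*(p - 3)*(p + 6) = p^3 + 3*p^2 - 18*p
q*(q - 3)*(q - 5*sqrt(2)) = q^3 - 5*sqrt(2)*q^2 - 3*q^2 + 15*sqrt(2)*q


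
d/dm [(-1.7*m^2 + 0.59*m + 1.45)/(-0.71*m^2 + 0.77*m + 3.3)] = (-0.8901*m^2 - 9.161*m + 0.8305)/(0.5041*m^4 - 1.0934*m^3 - 4.0931*m^2 + 5.082*m + 10.89)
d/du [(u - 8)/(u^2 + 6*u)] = (-u^2 + 16*u + 48)/(u^2*(u^2 + 12*u + 36))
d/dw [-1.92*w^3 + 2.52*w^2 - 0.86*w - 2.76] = -5.76*w^2 + 5.04*w - 0.86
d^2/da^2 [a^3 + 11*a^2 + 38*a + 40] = 6*a + 22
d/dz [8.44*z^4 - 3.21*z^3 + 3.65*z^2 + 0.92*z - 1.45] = 33.76*z^3 - 9.63*z^2 + 7.3*z + 0.92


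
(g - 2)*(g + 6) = g^2 + 4*g - 12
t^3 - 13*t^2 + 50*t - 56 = (t - 7)*(t - 4)*(t - 2)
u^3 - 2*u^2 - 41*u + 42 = (u - 7)*(u - 1)*(u + 6)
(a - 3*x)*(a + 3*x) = a^2 - 9*x^2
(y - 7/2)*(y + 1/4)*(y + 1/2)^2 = y^4 - 9*y^3/4 - 31*y^2/8 - 27*y/16 - 7/32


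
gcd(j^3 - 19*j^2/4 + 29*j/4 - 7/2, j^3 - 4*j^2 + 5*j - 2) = j^2 - 3*j + 2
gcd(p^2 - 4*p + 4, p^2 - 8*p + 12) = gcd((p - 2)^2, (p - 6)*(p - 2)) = p - 2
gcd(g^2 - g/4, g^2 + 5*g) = g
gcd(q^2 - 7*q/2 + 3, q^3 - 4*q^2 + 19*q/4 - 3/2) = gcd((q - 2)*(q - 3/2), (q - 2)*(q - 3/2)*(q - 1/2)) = q^2 - 7*q/2 + 3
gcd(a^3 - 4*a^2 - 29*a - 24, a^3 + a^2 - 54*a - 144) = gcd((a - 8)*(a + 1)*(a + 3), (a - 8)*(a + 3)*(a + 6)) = a^2 - 5*a - 24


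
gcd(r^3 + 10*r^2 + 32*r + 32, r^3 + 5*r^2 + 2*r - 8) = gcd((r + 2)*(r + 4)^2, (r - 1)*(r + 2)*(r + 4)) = r^2 + 6*r + 8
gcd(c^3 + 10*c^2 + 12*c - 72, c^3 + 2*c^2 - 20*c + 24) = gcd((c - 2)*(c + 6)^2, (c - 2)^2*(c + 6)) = c^2 + 4*c - 12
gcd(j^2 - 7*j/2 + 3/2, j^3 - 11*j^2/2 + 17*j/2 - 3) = j^2 - 7*j/2 + 3/2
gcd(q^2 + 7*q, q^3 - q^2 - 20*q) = q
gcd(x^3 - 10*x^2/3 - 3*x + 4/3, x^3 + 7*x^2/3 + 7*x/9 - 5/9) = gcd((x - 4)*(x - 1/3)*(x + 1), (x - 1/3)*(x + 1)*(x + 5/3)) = x^2 + 2*x/3 - 1/3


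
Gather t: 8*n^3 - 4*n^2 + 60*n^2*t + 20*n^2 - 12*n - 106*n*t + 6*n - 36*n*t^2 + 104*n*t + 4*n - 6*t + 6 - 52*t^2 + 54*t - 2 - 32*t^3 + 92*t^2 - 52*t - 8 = 8*n^3 + 16*n^2 - 2*n - 32*t^3 + t^2*(40 - 36*n) + t*(60*n^2 - 2*n - 4) - 4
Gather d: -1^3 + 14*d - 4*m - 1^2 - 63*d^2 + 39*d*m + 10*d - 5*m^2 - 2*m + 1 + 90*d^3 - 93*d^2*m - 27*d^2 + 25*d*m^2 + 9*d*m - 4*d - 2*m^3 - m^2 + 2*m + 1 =90*d^3 + d^2*(-93*m - 90) + d*(25*m^2 + 48*m + 20) - 2*m^3 - 6*m^2 - 4*m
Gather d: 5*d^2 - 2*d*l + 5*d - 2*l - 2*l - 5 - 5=5*d^2 + d*(5 - 2*l) - 4*l - 10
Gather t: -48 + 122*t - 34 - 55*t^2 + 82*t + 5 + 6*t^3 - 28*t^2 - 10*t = 6*t^3 - 83*t^2 + 194*t - 77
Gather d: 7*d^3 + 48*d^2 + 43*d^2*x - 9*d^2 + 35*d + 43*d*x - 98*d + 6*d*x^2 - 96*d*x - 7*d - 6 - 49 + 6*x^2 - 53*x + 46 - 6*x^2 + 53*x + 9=7*d^3 + d^2*(43*x + 39) + d*(6*x^2 - 53*x - 70)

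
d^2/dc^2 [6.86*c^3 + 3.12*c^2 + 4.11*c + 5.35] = 41.16*c + 6.24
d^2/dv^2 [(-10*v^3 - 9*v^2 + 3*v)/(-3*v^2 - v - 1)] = 2*(-74*v^3 - 51*v^2 + 57*v + 12)/(27*v^6 + 27*v^5 + 36*v^4 + 19*v^3 + 12*v^2 + 3*v + 1)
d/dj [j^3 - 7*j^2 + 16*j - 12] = 3*j^2 - 14*j + 16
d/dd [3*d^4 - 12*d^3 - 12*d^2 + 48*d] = 12*d^3 - 36*d^2 - 24*d + 48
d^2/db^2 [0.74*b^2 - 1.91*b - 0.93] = 1.48000000000000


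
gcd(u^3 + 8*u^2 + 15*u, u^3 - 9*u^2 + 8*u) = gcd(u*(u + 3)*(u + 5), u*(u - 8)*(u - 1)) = u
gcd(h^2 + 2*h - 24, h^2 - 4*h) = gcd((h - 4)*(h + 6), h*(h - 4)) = h - 4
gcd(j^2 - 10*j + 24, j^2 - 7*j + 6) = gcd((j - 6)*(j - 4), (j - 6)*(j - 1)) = j - 6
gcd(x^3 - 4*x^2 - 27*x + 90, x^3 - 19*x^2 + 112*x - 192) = x - 3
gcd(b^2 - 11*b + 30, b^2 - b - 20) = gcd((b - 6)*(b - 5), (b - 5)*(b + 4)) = b - 5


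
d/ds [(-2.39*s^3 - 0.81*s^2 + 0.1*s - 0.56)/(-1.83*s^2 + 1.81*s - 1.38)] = (4.3737*s^4 - 8.6518*s^3 + 8.6115*s^2 + 0.185999999999999*s + 0.8756)/(3.3489*s^4 - 6.6246*s^3 + 8.3269*s^2 - 4.9956*s + 1.9044)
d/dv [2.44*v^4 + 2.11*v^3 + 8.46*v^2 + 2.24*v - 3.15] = 9.76*v^3 + 6.33*v^2 + 16.92*v + 2.24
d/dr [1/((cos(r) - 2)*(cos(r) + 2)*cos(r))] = (3 - 4/cos(r)^2)*sin(r)/((cos(r) - 2)^2*(cos(r) + 2)^2)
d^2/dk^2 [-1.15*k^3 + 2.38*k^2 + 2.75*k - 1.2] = 4.76 - 6.9*k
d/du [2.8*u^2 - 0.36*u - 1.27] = 5.6*u - 0.36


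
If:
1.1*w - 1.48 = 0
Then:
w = 1.35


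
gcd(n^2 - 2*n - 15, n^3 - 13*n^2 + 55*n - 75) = n - 5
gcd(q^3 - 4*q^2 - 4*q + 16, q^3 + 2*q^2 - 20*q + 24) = q - 2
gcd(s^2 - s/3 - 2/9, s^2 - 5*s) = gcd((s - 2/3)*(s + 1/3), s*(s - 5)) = 1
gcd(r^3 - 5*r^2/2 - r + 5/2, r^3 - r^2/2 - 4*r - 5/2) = r^2 - 3*r/2 - 5/2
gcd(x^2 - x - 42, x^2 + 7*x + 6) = x + 6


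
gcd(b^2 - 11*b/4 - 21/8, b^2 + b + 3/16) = b + 3/4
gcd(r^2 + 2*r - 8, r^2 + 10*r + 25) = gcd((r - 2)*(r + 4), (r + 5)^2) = 1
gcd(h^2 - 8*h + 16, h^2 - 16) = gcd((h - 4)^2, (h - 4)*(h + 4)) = h - 4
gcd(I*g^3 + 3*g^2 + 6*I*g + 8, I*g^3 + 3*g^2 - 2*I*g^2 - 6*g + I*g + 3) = 1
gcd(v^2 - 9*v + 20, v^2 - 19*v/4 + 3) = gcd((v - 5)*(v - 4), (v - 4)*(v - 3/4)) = v - 4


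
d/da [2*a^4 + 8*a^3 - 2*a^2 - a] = 8*a^3 + 24*a^2 - 4*a - 1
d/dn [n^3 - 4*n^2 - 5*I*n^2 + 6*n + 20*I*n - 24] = 3*n^2 - 8*n - 10*I*n + 6 + 20*I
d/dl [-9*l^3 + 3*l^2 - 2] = 3*l*(2 - 9*l)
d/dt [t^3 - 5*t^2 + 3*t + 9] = 3*t^2 - 10*t + 3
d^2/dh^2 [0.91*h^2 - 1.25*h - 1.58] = 1.82000000000000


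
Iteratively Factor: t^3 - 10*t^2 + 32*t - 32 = (t - 4)*(t^2 - 6*t + 8) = (t - 4)^2*(t - 2)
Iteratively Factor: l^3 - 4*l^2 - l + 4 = (l - 4)*(l^2 - 1) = (l - 4)*(l + 1)*(l - 1)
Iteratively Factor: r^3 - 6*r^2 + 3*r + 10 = (r - 5)*(r^2 - r - 2) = (r - 5)*(r - 2)*(r + 1)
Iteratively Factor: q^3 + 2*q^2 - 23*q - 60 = (q - 5)*(q^2 + 7*q + 12) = (q - 5)*(q + 3)*(q + 4)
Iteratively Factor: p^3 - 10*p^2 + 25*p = (p - 5)*(p^2 - 5*p) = (p - 5)^2*(p)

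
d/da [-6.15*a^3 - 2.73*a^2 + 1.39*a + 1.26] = -18.45*a^2 - 5.46*a + 1.39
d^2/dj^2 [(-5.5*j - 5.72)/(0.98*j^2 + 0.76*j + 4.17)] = (-(1.96*j + 0.76)*(3.92*j + 1.52)*(5.5*j + 5.72) + (32.34*j + 19.5712)*(0.98*j^2 + 0.76*j + 4.17))/(0.98*j^2 + 0.76*j + 4.17)^3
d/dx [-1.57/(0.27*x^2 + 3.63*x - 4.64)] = (0.8478*x + 5.6991)/(0.27*x^2 + 3.63*x - 4.64)^2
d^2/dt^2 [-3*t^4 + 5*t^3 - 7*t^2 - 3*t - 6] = -36*t^2 + 30*t - 14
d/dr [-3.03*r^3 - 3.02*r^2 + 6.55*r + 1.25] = -9.09*r^2 - 6.04*r + 6.55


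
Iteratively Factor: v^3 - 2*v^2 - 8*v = (v)*(v^2 - 2*v - 8) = v*(v - 4)*(v + 2)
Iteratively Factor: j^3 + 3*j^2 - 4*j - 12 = (j - 2)*(j^2 + 5*j + 6) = (j - 2)*(j + 3)*(j + 2)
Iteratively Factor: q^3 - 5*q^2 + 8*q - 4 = (q - 1)*(q^2 - 4*q + 4) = (q - 2)*(q - 1)*(q - 2)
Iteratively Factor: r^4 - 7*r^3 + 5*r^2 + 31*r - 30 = (r - 5)*(r^3 - 2*r^2 - 5*r + 6) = (r - 5)*(r + 2)*(r^2 - 4*r + 3) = (r - 5)*(r - 3)*(r + 2)*(r - 1)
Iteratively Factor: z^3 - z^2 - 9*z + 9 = (z - 3)*(z^2 + 2*z - 3) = (z - 3)*(z - 1)*(z + 3)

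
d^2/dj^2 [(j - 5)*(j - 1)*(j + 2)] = 6*j - 8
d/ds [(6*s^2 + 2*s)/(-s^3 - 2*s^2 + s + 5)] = 2*(3*s^4 + 2*s^3 + 5*s^2 + 30*s + 5)/(s^6 + 4*s^5 + 2*s^4 - 14*s^3 - 19*s^2 + 10*s + 25)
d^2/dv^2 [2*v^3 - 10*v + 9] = 12*v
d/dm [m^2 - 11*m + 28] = 2*m - 11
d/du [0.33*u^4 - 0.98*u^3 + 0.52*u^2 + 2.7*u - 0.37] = 1.32*u^3 - 2.94*u^2 + 1.04*u + 2.7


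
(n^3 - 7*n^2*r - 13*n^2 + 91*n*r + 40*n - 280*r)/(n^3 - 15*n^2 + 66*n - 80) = (n - 7*r)/(n - 2)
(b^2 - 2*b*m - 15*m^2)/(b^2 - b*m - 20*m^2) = (b + 3*m)/(b + 4*m)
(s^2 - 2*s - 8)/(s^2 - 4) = (s - 4)/(s - 2)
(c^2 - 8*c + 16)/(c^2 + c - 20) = (c - 4)/(c + 5)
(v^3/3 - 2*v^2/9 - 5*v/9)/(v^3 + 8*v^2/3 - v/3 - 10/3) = v*(3*v^2 - 2*v - 5)/(3*(3*v^3 + 8*v^2 - v - 10))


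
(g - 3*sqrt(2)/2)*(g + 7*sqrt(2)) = g^2 + 11*sqrt(2)*g/2 - 21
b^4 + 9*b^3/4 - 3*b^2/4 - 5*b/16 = b*(b - 1/2)*(b + 1/4)*(b + 5/2)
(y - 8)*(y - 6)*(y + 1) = y^3 - 13*y^2 + 34*y + 48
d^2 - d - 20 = (d - 5)*(d + 4)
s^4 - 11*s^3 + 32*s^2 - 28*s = s*(s - 7)*(s - 2)^2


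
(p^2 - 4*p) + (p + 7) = p^2 - 3*p + 7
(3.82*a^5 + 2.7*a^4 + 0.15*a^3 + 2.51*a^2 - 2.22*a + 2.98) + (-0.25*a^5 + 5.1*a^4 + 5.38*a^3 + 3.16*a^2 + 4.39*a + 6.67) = 3.57*a^5 + 7.8*a^4 + 5.53*a^3 + 5.67*a^2 + 2.17*a + 9.65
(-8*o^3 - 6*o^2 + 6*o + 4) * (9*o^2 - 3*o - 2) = -72*o^5 - 30*o^4 + 88*o^3 + 30*o^2 - 24*o - 8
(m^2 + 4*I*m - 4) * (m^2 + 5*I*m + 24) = m^4 + 9*I*m^3 + 76*I*m - 96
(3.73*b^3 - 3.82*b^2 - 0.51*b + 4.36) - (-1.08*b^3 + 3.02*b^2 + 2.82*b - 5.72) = 4.81*b^3 - 6.84*b^2 - 3.33*b + 10.08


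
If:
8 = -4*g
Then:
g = -2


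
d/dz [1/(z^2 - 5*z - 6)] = (5 - 2*z)/(-z^2 + 5*z + 6)^2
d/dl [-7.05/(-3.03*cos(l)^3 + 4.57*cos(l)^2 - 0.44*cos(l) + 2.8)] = (64.0845*cos(l)^2 - 64.437*cos(l) + 3.102)*sin(l)/(3.03*cos(l)^3 - 4.57*cos(l)^2 + 0.44*cos(l) - 2.8)^2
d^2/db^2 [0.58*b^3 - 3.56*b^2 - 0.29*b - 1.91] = 3.48*b - 7.12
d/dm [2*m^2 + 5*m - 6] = 4*m + 5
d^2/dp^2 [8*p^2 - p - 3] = 16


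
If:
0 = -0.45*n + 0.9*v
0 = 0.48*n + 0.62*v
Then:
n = 0.00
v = 0.00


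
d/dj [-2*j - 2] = -2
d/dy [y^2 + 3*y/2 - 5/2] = 2*y + 3/2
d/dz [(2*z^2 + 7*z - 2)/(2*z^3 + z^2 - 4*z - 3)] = (-4*z^3 - 24*z^2 + 21*z - 29)/(4*z^5 - 15*z^3 - 5*z^2 + 15*z + 9)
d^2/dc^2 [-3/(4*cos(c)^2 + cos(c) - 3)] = 3*(64*sin(c)^4 - 81*sin(c)^2 - 12*cos(c) + 3*cos(3*c) - 9)/((cos(c) + 1)^3*(4*cos(c) - 3)^3)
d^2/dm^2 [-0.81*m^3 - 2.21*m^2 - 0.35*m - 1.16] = -4.86*m - 4.42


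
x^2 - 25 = (x - 5)*(x + 5)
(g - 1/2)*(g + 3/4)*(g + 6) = g^3 + 25*g^2/4 + 9*g/8 - 9/4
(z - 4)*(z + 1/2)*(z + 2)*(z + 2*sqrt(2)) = z^4 - 3*z^3/2 + 2*sqrt(2)*z^3 - 9*z^2 - 3*sqrt(2)*z^2 - 18*sqrt(2)*z - 4*z - 8*sqrt(2)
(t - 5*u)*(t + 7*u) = t^2 + 2*t*u - 35*u^2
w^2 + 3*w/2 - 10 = (w - 5/2)*(w + 4)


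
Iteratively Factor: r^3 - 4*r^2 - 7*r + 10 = (r + 2)*(r^2 - 6*r + 5) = (r - 5)*(r + 2)*(r - 1)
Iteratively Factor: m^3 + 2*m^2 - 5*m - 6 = (m + 3)*(m^2 - m - 2) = (m - 2)*(m + 3)*(m + 1)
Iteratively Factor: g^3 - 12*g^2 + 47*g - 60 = (g - 3)*(g^2 - 9*g + 20) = (g - 4)*(g - 3)*(g - 5)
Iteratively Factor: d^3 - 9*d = (d - 3)*(d^2 + 3*d) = d*(d - 3)*(d + 3)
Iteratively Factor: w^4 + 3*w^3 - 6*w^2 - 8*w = (w - 2)*(w^3 + 5*w^2 + 4*w) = (w - 2)*(w + 1)*(w^2 + 4*w) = w*(w - 2)*(w + 1)*(w + 4)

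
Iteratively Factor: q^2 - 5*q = (q)*(q - 5)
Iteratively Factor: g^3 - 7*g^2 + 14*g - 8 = (g - 4)*(g^2 - 3*g + 2) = (g - 4)*(g - 1)*(g - 2)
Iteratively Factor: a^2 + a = (a + 1)*(a)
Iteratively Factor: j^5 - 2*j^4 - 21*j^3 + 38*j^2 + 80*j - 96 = (j + 2)*(j^4 - 4*j^3 - 13*j^2 + 64*j - 48) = (j - 4)*(j + 2)*(j^3 - 13*j + 12) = (j - 4)*(j - 1)*(j + 2)*(j^2 + j - 12) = (j - 4)*(j - 3)*(j - 1)*(j + 2)*(j + 4)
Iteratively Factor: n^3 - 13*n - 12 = (n + 3)*(n^2 - 3*n - 4) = (n - 4)*(n + 3)*(n + 1)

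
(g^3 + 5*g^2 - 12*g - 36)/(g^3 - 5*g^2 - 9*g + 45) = (g^2 + 8*g + 12)/(g^2 - 2*g - 15)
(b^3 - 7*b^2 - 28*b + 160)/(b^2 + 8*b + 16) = (b^3 - 7*b^2 - 28*b + 160)/(b^2 + 8*b + 16)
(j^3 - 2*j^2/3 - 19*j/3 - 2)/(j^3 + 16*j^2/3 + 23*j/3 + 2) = (j - 3)/(j + 3)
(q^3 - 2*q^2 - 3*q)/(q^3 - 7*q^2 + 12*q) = (q + 1)/(q - 4)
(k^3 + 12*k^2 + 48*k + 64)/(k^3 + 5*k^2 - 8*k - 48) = (k + 4)/(k - 3)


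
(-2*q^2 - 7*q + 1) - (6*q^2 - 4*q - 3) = -8*q^2 - 3*q + 4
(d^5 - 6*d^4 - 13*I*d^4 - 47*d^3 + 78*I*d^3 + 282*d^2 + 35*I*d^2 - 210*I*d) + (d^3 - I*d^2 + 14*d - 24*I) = d^5 - 6*d^4 - 13*I*d^4 - 46*d^3 + 78*I*d^3 + 282*d^2 + 34*I*d^2 + 14*d - 210*I*d - 24*I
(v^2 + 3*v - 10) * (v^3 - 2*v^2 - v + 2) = v^5 + v^4 - 17*v^3 + 19*v^2 + 16*v - 20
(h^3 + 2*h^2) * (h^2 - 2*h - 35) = h^5 - 39*h^3 - 70*h^2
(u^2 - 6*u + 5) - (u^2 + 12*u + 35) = -18*u - 30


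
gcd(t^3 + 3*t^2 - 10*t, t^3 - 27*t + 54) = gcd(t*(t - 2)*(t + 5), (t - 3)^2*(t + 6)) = 1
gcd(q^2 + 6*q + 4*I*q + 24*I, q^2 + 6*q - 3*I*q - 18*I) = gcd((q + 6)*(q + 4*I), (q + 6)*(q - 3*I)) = q + 6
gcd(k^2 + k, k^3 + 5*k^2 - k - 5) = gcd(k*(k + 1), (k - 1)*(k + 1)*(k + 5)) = k + 1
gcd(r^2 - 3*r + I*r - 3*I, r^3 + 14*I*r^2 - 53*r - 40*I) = r + I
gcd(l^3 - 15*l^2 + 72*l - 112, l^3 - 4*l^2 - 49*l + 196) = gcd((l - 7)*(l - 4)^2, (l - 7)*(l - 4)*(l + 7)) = l^2 - 11*l + 28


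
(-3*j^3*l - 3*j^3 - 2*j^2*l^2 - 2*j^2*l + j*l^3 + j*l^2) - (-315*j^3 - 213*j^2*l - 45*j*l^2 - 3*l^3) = -3*j^3*l + 312*j^3 - 2*j^2*l^2 + 211*j^2*l + j*l^3 + 46*j*l^2 + 3*l^3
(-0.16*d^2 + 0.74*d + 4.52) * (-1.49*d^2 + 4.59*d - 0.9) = 0.2384*d^4 - 1.837*d^3 - 3.1942*d^2 + 20.0808*d - 4.068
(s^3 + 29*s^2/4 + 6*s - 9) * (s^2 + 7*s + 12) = s^5 + 57*s^4/4 + 275*s^3/4 + 120*s^2 + 9*s - 108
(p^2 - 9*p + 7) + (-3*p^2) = -2*p^2 - 9*p + 7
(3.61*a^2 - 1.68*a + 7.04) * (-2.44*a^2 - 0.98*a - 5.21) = -8.8084*a^4 + 0.5614*a^3 - 34.3393*a^2 + 1.8536*a - 36.6784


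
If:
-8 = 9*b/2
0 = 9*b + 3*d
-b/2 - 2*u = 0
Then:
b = -16/9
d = 16/3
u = 4/9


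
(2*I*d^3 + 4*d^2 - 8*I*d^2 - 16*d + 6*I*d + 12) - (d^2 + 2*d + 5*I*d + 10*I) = 2*I*d^3 + 3*d^2 - 8*I*d^2 - 18*d + I*d + 12 - 10*I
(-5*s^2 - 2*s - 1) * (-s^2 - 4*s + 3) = 5*s^4 + 22*s^3 - 6*s^2 - 2*s - 3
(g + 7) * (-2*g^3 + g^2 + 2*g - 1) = -2*g^4 - 13*g^3 + 9*g^2 + 13*g - 7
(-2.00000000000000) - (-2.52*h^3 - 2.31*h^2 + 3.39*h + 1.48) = 2.52*h^3 + 2.31*h^2 - 3.39*h - 3.48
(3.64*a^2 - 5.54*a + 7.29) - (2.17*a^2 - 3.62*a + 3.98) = 1.47*a^2 - 1.92*a + 3.31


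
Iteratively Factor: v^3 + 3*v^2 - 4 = (v - 1)*(v^2 + 4*v + 4) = (v - 1)*(v + 2)*(v + 2)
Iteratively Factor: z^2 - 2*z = (z)*(z - 2)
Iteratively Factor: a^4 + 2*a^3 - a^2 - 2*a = (a)*(a^3 + 2*a^2 - a - 2) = a*(a - 1)*(a^2 + 3*a + 2) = a*(a - 1)*(a + 1)*(a + 2)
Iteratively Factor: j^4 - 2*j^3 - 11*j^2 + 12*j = (j - 4)*(j^3 + 2*j^2 - 3*j) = (j - 4)*(j + 3)*(j^2 - j) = (j - 4)*(j - 1)*(j + 3)*(j)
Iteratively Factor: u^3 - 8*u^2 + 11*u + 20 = (u - 4)*(u^2 - 4*u - 5) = (u - 5)*(u - 4)*(u + 1)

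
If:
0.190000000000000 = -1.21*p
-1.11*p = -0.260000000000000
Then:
No Solution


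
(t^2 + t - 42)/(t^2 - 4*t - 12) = (t + 7)/(t + 2)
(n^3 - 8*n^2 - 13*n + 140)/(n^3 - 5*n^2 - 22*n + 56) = (n - 5)/(n - 2)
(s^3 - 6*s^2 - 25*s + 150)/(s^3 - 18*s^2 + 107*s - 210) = (s + 5)/(s - 7)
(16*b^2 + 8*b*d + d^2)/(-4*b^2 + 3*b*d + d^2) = (-4*b - d)/(b - d)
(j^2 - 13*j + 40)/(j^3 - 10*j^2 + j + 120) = 1/(j + 3)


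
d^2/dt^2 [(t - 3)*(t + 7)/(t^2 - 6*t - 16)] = 10*(2*t^3 - 3*t^2 + 114*t - 244)/(t^6 - 18*t^5 + 60*t^4 + 360*t^3 - 960*t^2 - 4608*t - 4096)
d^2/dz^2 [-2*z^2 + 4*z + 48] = -4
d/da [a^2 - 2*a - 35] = 2*a - 2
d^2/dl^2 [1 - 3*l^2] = -6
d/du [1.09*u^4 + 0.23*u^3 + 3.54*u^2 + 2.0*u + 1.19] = 4.36*u^3 + 0.69*u^2 + 7.08*u + 2.0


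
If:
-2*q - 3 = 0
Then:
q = -3/2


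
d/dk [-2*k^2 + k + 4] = 1 - 4*k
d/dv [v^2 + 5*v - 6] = 2*v + 5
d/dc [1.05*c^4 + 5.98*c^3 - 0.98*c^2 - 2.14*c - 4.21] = 4.2*c^3 + 17.94*c^2 - 1.96*c - 2.14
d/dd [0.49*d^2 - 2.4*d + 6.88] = 0.98*d - 2.4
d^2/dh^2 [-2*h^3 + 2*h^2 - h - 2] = 4 - 12*h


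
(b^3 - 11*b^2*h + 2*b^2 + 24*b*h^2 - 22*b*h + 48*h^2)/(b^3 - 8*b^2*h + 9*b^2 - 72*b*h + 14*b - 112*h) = (b - 3*h)/(b + 7)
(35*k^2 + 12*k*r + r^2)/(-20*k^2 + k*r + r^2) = (7*k + r)/(-4*k + r)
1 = 1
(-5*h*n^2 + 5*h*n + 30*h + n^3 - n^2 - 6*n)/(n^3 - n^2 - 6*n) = (-5*h + n)/n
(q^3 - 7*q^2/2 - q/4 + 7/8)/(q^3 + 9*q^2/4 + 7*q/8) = (4*q^2 - 16*q + 7)/(q*(4*q + 7))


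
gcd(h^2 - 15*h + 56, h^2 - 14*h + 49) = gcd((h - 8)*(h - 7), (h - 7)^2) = h - 7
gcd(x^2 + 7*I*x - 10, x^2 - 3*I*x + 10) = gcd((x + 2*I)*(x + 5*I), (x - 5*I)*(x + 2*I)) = x + 2*I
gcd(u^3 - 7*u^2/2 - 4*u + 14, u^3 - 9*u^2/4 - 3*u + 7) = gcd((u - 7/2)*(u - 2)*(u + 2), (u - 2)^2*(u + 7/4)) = u - 2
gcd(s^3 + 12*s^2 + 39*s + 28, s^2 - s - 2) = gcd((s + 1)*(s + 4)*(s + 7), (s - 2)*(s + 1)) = s + 1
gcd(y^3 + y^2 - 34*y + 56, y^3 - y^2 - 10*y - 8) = y - 4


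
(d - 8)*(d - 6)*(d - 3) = d^3 - 17*d^2 + 90*d - 144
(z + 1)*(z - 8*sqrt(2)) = z^2 - 8*sqrt(2)*z + z - 8*sqrt(2)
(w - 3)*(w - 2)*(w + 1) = w^3 - 4*w^2 + w + 6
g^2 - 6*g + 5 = (g - 5)*(g - 1)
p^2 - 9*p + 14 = (p - 7)*(p - 2)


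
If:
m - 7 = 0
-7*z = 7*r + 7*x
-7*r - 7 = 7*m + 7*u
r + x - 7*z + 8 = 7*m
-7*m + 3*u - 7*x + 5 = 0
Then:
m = 7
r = 831/32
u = -1087/32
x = -667/32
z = -41/8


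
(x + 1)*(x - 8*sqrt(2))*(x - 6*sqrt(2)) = x^3 - 14*sqrt(2)*x^2 + x^2 - 14*sqrt(2)*x + 96*x + 96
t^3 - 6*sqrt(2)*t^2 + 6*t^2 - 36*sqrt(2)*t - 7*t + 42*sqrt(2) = (t - 1)*(t + 7)*(t - 6*sqrt(2))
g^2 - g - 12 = (g - 4)*(g + 3)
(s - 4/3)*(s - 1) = s^2 - 7*s/3 + 4/3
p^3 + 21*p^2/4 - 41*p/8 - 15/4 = (p - 5/4)*(p + 1/2)*(p + 6)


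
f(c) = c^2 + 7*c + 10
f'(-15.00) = -23.00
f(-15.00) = 130.00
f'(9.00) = 25.00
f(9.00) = 154.00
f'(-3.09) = 0.82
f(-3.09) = -2.08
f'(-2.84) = 1.32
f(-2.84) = -1.81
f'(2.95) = 12.90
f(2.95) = 39.35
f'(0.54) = 8.08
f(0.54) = 14.07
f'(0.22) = 7.44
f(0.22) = 11.59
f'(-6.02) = -5.04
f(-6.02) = 4.10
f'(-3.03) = 0.94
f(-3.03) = -2.03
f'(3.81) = 14.62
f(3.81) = 51.19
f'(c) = 2*c + 7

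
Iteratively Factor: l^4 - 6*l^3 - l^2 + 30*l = (l - 3)*(l^3 - 3*l^2 - 10*l) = l*(l - 3)*(l^2 - 3*l - 10) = l*(l - 3)*(l + 2)*(l - 5)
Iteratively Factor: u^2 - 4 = (u - 2)*(u + 2)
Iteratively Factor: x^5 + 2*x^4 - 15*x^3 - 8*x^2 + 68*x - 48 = (x - 2)*(x^4 + 4*x^3 - 7*x^2 - 22*x + 24) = (x - 2)*(x + 4)*(x^3 - 7*x + 6) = (x - 2)^2*(x + 4)*(x^2 + 2*x - 3) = (x - 2)^2*(x + 3)*(x + 4)*(x - 1)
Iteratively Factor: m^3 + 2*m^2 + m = (m)*(m^2 + 2*m + 1) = m*(m + 1)*(m + 1)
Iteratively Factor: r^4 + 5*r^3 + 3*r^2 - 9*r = (r + 3)*(r^3 + 2*r^2 - 3*r) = (r - 1)*(r + 3)*(r^2 + 3*r) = (r - 1)*(r + 3)^2*(r)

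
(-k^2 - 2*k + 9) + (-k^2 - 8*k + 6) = -2*k^2 - 10*k + 15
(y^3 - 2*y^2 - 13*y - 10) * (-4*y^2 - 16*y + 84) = -4*y^5 - 8*y^4 + 168*y^3 + 80*y^2 - 932*y - 840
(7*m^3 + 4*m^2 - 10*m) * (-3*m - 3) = -21*m^4 - 33*m^3 + 18*m^2 + 30*m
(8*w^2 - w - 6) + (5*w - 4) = 8*w^2 + 4*w - 10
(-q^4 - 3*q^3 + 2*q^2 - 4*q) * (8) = -8*q^4 - 24*q^3 + 16*q^2 - 32*q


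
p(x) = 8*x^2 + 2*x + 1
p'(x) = 16*x + 2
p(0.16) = 1.52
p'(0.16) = 4.56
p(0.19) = 1.67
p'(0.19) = 5.04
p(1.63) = 25.52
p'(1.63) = 28.08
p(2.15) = 42.28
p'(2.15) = 36.40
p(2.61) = 60.72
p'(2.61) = 43.76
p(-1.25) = 11.00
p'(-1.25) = -18.00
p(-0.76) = 4.10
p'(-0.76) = -10.16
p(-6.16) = 292.24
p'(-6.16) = -96.56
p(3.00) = 79.00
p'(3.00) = 50.00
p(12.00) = 1177.00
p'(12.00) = 194.00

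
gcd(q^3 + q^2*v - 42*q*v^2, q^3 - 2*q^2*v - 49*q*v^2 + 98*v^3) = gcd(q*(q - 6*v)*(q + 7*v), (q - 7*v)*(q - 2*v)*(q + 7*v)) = q + 7*v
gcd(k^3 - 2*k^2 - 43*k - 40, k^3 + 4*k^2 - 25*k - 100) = k + 5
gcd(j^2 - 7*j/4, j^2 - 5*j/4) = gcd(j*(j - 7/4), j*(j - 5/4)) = j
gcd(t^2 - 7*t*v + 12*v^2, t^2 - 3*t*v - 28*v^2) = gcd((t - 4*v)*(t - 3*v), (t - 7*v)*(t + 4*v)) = 1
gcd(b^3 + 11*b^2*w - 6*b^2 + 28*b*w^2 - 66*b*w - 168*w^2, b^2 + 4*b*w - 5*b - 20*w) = b + 4*w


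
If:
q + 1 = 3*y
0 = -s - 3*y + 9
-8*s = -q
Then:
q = 64/9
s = 8/9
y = 73/27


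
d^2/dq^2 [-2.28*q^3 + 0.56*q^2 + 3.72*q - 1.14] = 1.12 - 13.68*q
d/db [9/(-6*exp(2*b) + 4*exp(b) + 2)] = (27*exp(b) - 9)*exp(b)/(-3*exp(2*b) + 2*exp(b) + 1)^2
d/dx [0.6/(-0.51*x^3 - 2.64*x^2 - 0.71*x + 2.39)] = (0.918*x^2 + 3.168*x + 0.426)/(0.51*x^3 + 2.64*x^2 + 0.71*x - 2.39)^2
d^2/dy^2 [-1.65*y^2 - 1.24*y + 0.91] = -3.30000000000000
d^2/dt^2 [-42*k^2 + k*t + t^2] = 2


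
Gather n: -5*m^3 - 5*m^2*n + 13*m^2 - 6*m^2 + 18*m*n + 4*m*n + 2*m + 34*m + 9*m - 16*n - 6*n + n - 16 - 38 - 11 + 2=-5*m^3 + 7*m^2 + 45*m + n*(-5*m^2 + 22*m - 21) - 63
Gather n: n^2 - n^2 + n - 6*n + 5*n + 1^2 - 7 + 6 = 0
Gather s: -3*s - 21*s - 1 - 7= -24*s - 8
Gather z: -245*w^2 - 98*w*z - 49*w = -245*w^2 - 98*w*z - 49*w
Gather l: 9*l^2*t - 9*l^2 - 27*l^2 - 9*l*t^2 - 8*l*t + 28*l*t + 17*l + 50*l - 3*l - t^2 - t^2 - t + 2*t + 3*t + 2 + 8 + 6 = l^2*(9*t - 36) + l*(-9*t^2 + 20*t + 64) - 2*t^2 + 4*t + 16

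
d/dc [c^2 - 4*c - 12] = 2*c - 4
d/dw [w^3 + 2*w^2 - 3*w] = 3*w^2 + 4*w - 3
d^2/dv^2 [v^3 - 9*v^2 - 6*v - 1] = 6*v - 18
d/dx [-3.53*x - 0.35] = -3.53000000000000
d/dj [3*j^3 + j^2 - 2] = j*(9*j + 2)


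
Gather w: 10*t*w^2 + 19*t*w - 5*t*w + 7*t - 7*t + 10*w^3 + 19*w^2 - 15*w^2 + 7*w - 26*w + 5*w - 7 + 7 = 10*w^3 + w^2*(10*t + 4) + w*(14*t - 14)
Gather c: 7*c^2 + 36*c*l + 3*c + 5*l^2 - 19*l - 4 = 7*c^2 + c*(36*l + 3) + 5*l^2 - 19*l - 4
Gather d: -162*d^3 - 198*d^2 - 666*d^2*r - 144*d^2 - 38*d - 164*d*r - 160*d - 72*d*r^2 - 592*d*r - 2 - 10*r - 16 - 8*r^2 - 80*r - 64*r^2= -162*d^3 + d^2*(-666*r - 342) + d*(-72*r^2 - 756*r - 198) - 72*r^2 - 90*r - 18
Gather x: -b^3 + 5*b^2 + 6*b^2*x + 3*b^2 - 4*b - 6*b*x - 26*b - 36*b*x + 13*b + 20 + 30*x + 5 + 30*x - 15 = -b^3 + 8*b^2 - 17*b + x*(6*b^2 - 42*b + 60) + 10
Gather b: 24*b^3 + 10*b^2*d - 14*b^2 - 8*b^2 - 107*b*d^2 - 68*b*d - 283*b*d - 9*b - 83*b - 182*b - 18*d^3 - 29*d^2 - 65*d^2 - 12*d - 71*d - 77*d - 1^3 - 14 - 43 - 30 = 24*b^3 + b^2*(10*d - 22) + b*(-107*d^2 - 351*d - 274) - 18*d^3 - 94*d^2 - 160*d - 88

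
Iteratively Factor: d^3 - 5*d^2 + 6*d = (d - 3)*(d^2 - 2*d) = d*(d - 3)*(d - 2)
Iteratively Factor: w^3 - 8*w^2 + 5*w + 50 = (w - 5)*(w^2 - 3*w - 10) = (w - 5)^2*(w + 2)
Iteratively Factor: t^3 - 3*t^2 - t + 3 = (t - 3)*(t^2 - 1) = (t - 3)*(t + 1)*(t - 1)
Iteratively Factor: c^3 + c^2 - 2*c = (c)*(c^2 + c - 2) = c*(c + 2)*(c - 1)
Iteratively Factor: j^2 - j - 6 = (j - 3)*(j + 2)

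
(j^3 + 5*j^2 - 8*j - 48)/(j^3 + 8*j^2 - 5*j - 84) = (j + 4)/(j + 7)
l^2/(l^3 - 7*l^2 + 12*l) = l/(l^2 - 7*l + 12)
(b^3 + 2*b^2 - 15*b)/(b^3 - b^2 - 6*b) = (b + 5)/(b + 2)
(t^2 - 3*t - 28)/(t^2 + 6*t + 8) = (t - 7)/(t + 2)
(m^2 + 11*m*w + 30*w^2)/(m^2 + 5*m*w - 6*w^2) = (-m - 5*w)/(-m + w)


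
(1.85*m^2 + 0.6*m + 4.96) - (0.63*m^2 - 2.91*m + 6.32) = 1.22*m^2 + 3.51*m - 1.36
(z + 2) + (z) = 2*z + 2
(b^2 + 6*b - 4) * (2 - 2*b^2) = -2*b^4 - 12*b^3 + 10*b^2 + 12*b - 8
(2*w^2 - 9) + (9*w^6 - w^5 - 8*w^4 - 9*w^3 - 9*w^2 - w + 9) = 9*w^6 - w^5 - 8*w^4 - 9*w^3 - 7*w^2 - w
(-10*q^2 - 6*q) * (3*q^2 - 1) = -30*q^4 - 18*q^3 + 10*q^2 + 6*q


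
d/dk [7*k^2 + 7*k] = 14*k + 7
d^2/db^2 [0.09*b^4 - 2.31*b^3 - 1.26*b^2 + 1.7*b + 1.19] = 1.08*b^2 - 13.86*b - 2.52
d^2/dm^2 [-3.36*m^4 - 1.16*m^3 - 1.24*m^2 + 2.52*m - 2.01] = -40.32*m^2 - 6.96*m - 2.48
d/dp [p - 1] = 1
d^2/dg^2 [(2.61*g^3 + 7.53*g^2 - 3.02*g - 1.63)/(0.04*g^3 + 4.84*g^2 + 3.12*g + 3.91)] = (1.38777878078145e-17*g^7 - 0.986496000000001*g^6 - 1.98335999999983*g^5 - 14.0762399999999*g^4 - 437.663456*g^3 - 888.619896*g^2 + 436.165542*g + 333.881354)/(6.4e-5*g^9 + 0.023232*g^8 + 2.826048*g^7 + 117.022864*g^6 + 224.9736*g^5 + 419.053584*g^4 + 386.470668*g^3 + 336.167724*g^2 + 143.096616*g + 59.776471)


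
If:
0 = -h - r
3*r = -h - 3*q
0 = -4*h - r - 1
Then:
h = -1/3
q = -2/9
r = 1/3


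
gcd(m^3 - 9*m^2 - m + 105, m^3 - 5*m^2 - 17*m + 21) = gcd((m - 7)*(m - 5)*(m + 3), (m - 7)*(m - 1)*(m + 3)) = m^2 - 4*m - 21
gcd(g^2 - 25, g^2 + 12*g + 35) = g + 5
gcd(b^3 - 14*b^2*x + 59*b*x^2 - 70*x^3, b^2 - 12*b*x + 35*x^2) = b^2 - 12*b*x + 35*x^2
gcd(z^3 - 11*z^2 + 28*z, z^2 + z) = z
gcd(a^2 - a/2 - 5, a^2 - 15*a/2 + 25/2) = a - 5/2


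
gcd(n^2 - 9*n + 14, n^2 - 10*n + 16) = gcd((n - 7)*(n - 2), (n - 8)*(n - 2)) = n - 2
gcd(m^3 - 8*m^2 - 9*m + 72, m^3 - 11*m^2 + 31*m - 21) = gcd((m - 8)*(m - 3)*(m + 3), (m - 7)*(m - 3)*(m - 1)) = m - 3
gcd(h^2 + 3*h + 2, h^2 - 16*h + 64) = 1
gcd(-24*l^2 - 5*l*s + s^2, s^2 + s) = 1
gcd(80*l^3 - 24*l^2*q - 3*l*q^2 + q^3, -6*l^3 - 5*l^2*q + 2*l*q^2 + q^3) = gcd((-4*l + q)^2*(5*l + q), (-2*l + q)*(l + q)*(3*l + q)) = 1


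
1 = 1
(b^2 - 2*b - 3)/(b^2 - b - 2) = (b - 3)/(b - 2)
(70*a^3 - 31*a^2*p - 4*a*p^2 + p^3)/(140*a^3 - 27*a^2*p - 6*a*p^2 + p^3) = (-2*a + p)/(-4*a + p)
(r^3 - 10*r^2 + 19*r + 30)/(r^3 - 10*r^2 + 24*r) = (r^2 - 4*r - 5)/(r*(r - 4))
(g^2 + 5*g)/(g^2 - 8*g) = (g + 5)/(g - 8)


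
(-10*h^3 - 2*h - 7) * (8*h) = -80*h^4 - 16*h^2 - 56*h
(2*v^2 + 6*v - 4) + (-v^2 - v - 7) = v^2 + 5*v - 11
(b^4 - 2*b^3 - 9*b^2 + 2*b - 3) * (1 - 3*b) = -3*b^5 + 7*b^4 + 25*b^3 - 15*b^2 + 11*b - 3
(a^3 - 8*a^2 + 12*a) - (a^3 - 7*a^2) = -a^2 + 12*a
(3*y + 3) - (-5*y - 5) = 8*y + 8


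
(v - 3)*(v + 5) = v^2 + 2*v - 15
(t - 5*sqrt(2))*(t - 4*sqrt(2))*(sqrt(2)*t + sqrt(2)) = sqrt(2)*t^3 - 18*t^2 + sqrt(2)*t^2 - 18*t + 40*sqrt(2)*t + 40*sqrt(2)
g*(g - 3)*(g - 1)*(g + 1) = g^4 - 3*g^3 - g^2 + 3*g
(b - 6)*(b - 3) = b^2 - 9*b + 18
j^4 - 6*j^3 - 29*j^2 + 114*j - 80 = (j - 8)*(j - 2)*(j - 1)*(j + 5)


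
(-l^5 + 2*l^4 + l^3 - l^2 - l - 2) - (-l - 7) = -l^5 + 2*l^4 + l^3 - l^2 + 5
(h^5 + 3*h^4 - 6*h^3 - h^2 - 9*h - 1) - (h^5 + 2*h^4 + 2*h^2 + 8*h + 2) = h^4 - 6*h^3 - 3*h^2 - 17*h - 3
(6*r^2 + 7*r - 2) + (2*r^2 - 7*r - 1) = 8*r^2 - 3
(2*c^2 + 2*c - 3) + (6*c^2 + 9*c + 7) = 8*c^2 + 11*c + 4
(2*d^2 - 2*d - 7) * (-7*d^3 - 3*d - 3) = -14*d^5 + 14*d^4 + 43*d^3 + 27*d + 21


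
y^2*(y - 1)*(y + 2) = y^4 + y^3 - 2*y^2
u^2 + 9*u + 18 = (u + 3)*(u + 6)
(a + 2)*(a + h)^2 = a^3 + 2*a^2*h + 2*a^2 + a*h^2 + 4*a*h + 2*h^2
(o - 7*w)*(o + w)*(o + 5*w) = o^3 - o^2*w - 37*o*w^2 - 35*w^3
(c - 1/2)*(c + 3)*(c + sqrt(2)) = c^3 + sqrt(2)*c^2 + 5*c^2/2 - 3*c/2 + 5*sqrt(2)*c/2 - 3*sqrt(2)/2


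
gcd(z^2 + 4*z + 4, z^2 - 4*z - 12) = z + 2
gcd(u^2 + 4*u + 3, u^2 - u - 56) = 1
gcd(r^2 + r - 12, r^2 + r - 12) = r^2 + r - 12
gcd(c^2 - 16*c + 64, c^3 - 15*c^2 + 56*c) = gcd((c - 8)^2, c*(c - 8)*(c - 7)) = c - 8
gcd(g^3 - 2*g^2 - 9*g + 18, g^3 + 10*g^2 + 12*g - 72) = g - 2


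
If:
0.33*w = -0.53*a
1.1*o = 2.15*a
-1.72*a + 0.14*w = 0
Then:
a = 0.00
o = 0.00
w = 0.00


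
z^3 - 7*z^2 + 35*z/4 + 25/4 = (z - 5)*(z - 5/2)*(z + 1/2)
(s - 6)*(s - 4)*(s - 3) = s^3 - 13*s^2 + 54*s - 72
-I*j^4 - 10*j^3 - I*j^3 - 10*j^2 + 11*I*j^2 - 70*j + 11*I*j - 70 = (j - 7*I)*(j - 5*I)*(j + 2*I)*(-I*j - I)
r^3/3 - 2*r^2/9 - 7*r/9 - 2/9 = (r/3 + 1/3)*(r - 2)*(r + 1/3)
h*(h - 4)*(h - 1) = h^3 - 5*h^2 + 4*h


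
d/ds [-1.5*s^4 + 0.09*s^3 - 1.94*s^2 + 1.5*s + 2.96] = -6.0*s^3 + 0.27*s^2 - 3.88*s + 1.5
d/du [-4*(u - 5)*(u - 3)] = 32 - 8*u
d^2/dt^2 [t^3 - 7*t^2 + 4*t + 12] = 6*t - 14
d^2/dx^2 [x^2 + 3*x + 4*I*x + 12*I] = 2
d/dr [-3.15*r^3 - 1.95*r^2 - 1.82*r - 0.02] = -9.45*r^2 - 3.9*r - 1.82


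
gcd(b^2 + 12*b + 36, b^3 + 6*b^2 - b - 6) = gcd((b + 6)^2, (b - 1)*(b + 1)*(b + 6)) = b + 6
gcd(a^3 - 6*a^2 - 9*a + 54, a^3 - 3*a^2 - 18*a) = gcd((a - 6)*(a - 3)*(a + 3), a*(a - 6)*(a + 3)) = a^2 - 3*a - 18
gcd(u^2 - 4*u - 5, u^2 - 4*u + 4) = 1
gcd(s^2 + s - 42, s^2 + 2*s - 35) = s + 7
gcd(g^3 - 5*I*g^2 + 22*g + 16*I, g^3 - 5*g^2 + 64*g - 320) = g - 8*I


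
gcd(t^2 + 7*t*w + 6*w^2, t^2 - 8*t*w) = 1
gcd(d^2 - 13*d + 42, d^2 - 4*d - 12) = d - 6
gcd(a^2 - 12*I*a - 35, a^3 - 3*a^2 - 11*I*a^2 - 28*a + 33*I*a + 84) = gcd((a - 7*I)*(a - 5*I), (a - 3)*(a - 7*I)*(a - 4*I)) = a - 7*I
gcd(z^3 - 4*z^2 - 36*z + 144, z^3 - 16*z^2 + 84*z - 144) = z^2 - 10*z + 24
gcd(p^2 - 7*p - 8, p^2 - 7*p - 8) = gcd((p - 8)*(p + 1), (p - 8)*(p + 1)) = p^2 - 7*p - 8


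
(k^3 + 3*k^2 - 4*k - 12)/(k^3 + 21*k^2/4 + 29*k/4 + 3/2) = 4*(k - 2)/(4*k + 1)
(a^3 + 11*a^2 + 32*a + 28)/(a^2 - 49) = (a^2 + 4*a + 4)/(a - 7)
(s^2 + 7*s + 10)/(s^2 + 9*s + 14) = (s + 5)/(s + 7)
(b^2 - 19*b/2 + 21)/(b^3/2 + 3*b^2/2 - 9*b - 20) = (2*b^2 - 19*b + 42)/(b^3 + 3*b^2 - 18*b - 40)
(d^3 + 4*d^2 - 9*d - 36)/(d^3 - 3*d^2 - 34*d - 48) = (d^2 + d - 12)/(d^2 - 6*d - 16)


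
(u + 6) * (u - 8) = u^2 - 2*u - 48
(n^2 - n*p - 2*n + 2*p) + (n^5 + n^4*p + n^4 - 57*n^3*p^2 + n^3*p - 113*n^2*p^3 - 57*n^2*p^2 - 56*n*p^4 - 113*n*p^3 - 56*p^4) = n^5 + n^4*p + n^4 - 57*n^3*p^2 + n^3*p - 113*n^2*p^3 - 57*n^2*p^2 + n^2 - 56*n*p^4 - 113*n*p^3 - n*p - 2*n - 56*p^4 + 2*p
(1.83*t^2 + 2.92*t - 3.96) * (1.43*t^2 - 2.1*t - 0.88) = 2.6169*t^4 + 0.332599999999999*t^3 - 13.4052*t^2 + 5.7464*t + 3.4848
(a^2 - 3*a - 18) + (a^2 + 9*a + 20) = 2*a^2 + 6*a + 2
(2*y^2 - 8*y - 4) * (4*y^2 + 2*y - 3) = 8*y^4 - 28*y^3 - 38*y^2 + 16*y + 12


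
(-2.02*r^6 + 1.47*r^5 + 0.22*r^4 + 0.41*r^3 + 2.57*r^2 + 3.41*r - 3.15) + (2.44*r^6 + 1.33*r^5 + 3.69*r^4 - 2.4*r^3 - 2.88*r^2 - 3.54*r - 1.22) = 0.42*r^6 + 2.8*r^5 + 3.91*r^4 - 1.99*r^3 - 0.31*r^2 - 0.13*r - 4.37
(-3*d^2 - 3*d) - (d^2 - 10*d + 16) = -4*d^2 + 7*d - 16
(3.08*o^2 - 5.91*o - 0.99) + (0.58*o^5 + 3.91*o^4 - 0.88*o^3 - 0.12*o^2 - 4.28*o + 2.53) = 0.58*o^5 + 3.91*o^4 - 0.88*o^3 + 2.96*o^2 - 10.19*o + 1.54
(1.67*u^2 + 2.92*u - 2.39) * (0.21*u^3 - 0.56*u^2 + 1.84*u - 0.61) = 0.3507*u^5 - 0.322*u^4 + 0.9357*u^3 + 5.6925*u^2 - 6.1788*u + 1.4579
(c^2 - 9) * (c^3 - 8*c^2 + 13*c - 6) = c^5 - 8*c^4 + 4*c^3 + 66*c^2 - 117*c + 54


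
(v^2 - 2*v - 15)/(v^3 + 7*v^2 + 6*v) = (v^2 - 2*v - 15)/(v*(v^2 + 7*v + 6))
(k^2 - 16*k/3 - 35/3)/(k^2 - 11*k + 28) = (k + 5/3)/(k - 4)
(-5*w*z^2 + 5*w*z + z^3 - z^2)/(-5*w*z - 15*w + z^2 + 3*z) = z*(z - 1)/(z + 3)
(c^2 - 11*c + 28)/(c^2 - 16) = (c - 7)/(c + 4)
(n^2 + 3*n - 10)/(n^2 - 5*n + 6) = (n + 5)/(n - 3)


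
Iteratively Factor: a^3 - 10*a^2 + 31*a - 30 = (a - 3)*(a^2 - 7*a + 10) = (a - 3)*(a - 2)*(a - 5)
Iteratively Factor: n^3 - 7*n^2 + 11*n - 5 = (n - 1)*(n^2 - 6*n + 5) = (n - 5)*(n - 1)*(n - 1)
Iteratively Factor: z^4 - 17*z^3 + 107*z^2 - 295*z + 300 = (z - 4)*(z^3 - 13*z^2 + 55*z - 75) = (z - 4)*(z - 3)*(z^2 - 10*z + 25) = (z - 5)*(z - 4)*(z - 3)*(z - 5)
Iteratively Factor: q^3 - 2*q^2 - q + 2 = (q - 2)*(q^2 - 1) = (q - 2)*(q + 1)*(q - 1)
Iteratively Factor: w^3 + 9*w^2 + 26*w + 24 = (w + 4)*(w^2 + 5*w + 6) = (w + 3)*(w + 4)*(w + 2)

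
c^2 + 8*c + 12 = (c + 2)*(c + 6)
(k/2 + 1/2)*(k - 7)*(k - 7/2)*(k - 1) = k^4/2 - 21*k^3/4 + 47*k^2/4 + 21*k/4 - 49/4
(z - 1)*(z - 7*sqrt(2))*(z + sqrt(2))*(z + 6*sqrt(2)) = z^4 - z^3 - 86*z^2 - 84*sqrt(2)*z + 86*z + 84*sqrt(2)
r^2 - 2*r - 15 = (r - 5)*(r + 3)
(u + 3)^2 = u^2 + 6*u + 9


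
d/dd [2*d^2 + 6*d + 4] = 4*d + 6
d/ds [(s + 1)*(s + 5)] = 2*s + 6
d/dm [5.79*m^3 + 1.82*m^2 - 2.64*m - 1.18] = 17.37*m^2 + 3.64*m - 2.64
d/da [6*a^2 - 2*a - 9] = 12*a - 2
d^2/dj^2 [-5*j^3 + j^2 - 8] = 2 - 30*j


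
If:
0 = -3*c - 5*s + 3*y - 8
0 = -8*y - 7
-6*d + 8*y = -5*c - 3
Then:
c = -5*s/3 - 85/24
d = -25*s/18 - 521/144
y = -7/8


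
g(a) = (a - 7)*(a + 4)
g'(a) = 2*a - 3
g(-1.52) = -21.13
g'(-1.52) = -6.04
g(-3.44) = -5.85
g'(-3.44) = -9.88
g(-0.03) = -27.91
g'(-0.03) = -3.06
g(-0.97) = -24.15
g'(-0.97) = -4.94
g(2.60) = -29.04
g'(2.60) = 2.20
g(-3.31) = -7.11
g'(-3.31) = -9.62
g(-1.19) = -23.01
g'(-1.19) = -5.38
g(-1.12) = -23.39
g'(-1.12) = -5.24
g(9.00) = 26.00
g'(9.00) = 15.00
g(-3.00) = -10.00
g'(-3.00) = -9.00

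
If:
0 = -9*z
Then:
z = 0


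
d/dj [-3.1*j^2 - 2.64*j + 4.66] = -6.2*j - 2.64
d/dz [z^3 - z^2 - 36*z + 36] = 3*z^2 - 2*z - 36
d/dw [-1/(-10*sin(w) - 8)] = -5*cos(w)/(2*(5*sin(w) + 4)^2)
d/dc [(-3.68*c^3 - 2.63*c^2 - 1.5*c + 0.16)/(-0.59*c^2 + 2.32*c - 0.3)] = (2.1712*c^4 - 17.0752*c^3 - 3.6746*c^2 + 1.7668*c + 0.0788)/(0.3481*c^4 - 2.7376*c^3 + 5.7364*c^2 - 1.392*c + 0.09)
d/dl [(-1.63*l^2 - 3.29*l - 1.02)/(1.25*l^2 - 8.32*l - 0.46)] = (17.6741*l^2 + 4.0496*l - 6.973)/(1.5625*l^4 - 20.8*l^3 + 68.0724*l^2 + 7.6544*l + 0.2116)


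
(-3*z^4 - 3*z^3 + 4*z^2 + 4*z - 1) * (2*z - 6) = -6*z^5 + 12*z^4 + 26*z^3 - 16*z^2 - 26*z + 6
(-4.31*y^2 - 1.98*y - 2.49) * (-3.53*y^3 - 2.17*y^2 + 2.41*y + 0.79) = 15.2143*y^5 + 16.3421*y^4 + 2.6992*y^3 - 2.7734*y^2 - 7.5651*y - 1.9671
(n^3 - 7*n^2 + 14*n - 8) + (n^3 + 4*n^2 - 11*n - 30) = 2*n^3 - 3*n^2 + 3*n - 38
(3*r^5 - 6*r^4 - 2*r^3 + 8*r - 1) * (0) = 0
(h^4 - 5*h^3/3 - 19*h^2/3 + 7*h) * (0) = 0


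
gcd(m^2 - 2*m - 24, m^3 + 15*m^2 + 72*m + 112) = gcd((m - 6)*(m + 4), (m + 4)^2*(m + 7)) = m + 4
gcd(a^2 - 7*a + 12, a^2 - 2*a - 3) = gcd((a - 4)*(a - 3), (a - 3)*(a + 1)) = a - 3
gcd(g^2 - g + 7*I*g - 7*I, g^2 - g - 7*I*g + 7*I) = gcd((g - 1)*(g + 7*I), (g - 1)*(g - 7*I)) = g - 1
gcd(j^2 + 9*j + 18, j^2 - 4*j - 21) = j + 3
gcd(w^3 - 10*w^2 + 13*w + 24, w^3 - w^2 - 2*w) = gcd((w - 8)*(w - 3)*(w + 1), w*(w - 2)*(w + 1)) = w + 1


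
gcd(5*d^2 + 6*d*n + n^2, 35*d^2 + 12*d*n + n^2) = 5*d + n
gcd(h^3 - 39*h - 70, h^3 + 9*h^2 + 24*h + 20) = h^2 + 7*h + 10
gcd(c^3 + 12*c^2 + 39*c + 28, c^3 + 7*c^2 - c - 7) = c^2 + 8*c + 7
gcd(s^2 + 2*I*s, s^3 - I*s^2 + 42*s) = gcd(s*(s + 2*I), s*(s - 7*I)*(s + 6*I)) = s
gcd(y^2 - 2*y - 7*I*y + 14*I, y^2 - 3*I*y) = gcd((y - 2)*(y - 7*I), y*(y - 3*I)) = 1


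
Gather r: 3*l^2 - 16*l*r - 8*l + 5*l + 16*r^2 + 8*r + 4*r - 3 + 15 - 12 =3*l^2 - 3*l + 16*r^2 + r*(12 - 16*l)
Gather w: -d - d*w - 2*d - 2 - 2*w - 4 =-3*d + w*(-d - 2) - 6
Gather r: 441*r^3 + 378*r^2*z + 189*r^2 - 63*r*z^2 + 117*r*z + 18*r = 441*r^3 + r^2*(378*z + 189) + r*(-63*z^2 + 117*z + 18)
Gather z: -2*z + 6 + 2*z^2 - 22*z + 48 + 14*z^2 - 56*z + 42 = 16*z^2 - 80*z + 96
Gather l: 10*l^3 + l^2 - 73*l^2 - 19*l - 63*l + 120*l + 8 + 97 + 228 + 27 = 10*l^3 - 72*l^2 + 38*l + 360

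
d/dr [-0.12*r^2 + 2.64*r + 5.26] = 2.64 - 0.24*r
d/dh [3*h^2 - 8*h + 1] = 6*h - 8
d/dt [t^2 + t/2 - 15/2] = 2*t + 1/2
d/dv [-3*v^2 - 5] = -6*v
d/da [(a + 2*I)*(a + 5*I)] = 2*a + 7*I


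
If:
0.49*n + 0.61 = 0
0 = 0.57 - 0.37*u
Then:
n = -1.24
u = 1.54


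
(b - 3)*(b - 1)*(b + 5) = b^3 + b^2 - 17*b + 15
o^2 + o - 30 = (o - 5)*(o + 6)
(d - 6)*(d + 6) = d^2 - 36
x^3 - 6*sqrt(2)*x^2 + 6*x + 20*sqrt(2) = (x - 5*sqrt(2))*(x - 2*sqrt(2))*(x + sqrt(2))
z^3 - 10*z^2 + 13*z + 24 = (z - 8)*(z - 3)*(z + 1)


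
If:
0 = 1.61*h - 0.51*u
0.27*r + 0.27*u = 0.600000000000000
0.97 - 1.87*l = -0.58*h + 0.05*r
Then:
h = 0.316770186335404*u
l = 0.124987544424885*u + 0.459298871063577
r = 2.22222222222222 - u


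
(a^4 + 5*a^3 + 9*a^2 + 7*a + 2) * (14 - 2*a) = -2*a^5 + 4*a^4 + 52*a^3 + 112*a^2 + 94*a + 28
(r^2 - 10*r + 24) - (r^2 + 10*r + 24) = -20*r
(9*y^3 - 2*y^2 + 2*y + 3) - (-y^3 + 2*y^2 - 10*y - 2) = 10*y^3 - 4*y^2 + 12*y + 5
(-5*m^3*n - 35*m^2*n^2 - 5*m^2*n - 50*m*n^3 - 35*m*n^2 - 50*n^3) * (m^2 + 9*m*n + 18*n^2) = -5*m^5*n - 80*m^4*n^2 - 5*m^4*n - 455*m^3*n^3 - 80*m^3*n^2 - 1080*m^2*n^4 - 455*m^2*n^3 - 900*m*n^5 - 1080*m*n^4 - 900*n^5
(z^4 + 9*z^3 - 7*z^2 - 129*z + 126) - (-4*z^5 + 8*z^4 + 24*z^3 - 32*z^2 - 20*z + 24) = 4*z^5 - 7*z^4 - 15*z^3 + 25*z^2 - 109*z + 102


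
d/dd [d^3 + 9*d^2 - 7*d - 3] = 3*d^2 + 18*d - 7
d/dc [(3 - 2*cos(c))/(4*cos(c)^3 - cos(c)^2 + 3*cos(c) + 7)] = (-18*cos(c) + 19*cos(2*c) - 4*cos(3*c) + 42)*sin(c)/(4*cos(c)^3 - cos(c)^2 + 3*cos(c) + 7)^2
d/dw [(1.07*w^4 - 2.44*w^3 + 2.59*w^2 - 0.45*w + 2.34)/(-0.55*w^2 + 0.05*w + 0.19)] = (-1.177*w^5 + 1.5025*w^4 + 0.5692*w^3 - 1.5088*w^2 + 3.5582*w - 0.2025)/(0.3025*w^4 - 0.055*w^3 - 0.2065*w^2 + 0.019*w + 0.0361)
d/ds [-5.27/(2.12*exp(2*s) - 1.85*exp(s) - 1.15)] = (22.3448*exp(s) - 9.7495)*exp(s)/(-2.12*exp(2*s) + 1.85*exp(s) + 1.15)^2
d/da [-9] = 0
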